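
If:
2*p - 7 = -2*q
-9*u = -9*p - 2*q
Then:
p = 9*u/7 - 1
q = 9/2 - 9*u/7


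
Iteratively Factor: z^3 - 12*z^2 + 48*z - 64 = (z - 4)*(z^2 - 8*z + 16) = (z - 4)^2*(z - 4)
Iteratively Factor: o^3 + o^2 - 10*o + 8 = (o - 1)*(o^2 + 2*o - 8) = (o - 2)*(o - 1)*(o + 4)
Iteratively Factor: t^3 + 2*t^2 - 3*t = (t + 3)*(t^2 - t) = (t - 1)*(t + 3)*(t)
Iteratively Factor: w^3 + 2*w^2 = (w)*(w^2 + 2*w) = w^2*(w + 2)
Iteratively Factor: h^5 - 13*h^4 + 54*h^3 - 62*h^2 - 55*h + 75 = (h - 5)*(h^4 - 8*h^3 + 14*h^2 + 8*h - 15) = (h - 5)*(h + 1)*(h^3 - 9*h^2 + 23*h - 15) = (h - 5)^2*(h + 1)*(h^2 - 4*h + 3) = (h - 5)^2*(h - 3)*(h + 1)*(h - 1)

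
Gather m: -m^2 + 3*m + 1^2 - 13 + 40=-m^2 + 3*m + 28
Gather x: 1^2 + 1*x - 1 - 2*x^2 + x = -2*x^2 + 2*x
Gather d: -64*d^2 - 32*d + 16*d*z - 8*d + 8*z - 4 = -64*d^2 + d*(16*z - 40) + 8*z - 4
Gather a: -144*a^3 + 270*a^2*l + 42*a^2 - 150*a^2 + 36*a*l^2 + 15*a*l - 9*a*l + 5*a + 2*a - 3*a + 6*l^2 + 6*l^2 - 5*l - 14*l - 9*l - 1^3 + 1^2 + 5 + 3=-144*a^3 + a^2*(270*l - 108) + a*(36*l^2 + 6*l + 4) + 12*l^2 - 28*l + 8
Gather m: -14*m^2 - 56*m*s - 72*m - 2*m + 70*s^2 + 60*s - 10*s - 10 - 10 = -14*m^2 + m*(-56*s - 74) + 70*s^2 + 50*s - 20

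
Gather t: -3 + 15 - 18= -6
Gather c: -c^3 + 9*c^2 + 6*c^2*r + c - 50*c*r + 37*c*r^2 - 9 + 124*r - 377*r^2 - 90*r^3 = -c^3 + c^2*(6*r + 9) + c*(37*r^2 - 50*r + 1) - 90*r^3 - 377*r^2 + 124*r - 9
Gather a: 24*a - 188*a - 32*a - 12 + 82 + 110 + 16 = 196 - 196*a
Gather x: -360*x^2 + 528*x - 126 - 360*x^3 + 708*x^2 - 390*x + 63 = -360*x^3 + 348*x^2 + 138*x - 63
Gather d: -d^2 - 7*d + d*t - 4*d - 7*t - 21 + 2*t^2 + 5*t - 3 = -d^2 + d*(t - 11) + 2*t^2 - 2*t - 24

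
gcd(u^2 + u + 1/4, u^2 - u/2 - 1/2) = u + 1/2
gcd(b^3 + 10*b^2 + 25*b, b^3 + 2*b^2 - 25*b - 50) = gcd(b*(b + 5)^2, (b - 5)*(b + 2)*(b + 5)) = b + 5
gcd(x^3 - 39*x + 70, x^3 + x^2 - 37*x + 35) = x^2 + 2*x - 35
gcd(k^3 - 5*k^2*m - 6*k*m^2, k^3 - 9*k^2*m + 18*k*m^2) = k^2 - 6*k*m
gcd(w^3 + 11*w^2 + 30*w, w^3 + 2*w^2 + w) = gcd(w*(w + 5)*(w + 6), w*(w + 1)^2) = w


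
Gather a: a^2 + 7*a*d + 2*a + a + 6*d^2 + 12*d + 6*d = a^2 + a*(7*d + 3) + 6*d^2 + 18*d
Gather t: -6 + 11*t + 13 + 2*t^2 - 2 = 2*t^2 + 11*t + 5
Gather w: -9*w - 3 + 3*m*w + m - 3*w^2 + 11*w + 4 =m - 3*w^2 + w*(3*m + 2) + 1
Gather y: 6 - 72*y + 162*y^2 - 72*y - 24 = 162*y^2 - 144*y - 18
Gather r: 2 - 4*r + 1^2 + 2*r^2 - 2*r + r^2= 3*r^2 - 6*r + 3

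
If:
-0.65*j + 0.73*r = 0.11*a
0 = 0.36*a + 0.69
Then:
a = -1.92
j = 1.12307692307692*r + 0.324358974358974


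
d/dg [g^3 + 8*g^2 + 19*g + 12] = 3*g^2 + 16*g + 19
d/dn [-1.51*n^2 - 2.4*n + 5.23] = -3.02*n - 2.4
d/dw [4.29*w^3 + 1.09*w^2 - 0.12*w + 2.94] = 12.87*w^2 + 2.18*w - 0.12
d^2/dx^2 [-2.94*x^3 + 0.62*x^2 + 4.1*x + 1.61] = 1.24 - 17.64*x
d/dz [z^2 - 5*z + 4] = 2*z - 5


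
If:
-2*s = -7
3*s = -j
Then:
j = -21/2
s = 7/2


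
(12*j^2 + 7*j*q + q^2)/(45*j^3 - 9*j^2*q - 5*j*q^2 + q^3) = (4*j + q)/(15*j^2 - 8*j*q + q^2)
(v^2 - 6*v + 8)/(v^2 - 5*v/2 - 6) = 2*(v - 2)/(2*v + 3)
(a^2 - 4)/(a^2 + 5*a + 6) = (a - 2)/(a + 3)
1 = 1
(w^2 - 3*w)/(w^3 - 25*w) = (w - 3)/(w^2 - 25)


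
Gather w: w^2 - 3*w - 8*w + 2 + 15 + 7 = w^2 - 11*w + 24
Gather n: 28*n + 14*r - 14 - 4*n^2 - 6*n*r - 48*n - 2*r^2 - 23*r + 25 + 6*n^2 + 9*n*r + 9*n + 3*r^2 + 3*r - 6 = 2*n^2 + n*(3*r - 11) + r^2 - 6*r + 5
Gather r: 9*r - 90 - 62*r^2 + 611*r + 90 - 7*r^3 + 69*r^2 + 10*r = -7*r^3 + 7*r^2 + 630*r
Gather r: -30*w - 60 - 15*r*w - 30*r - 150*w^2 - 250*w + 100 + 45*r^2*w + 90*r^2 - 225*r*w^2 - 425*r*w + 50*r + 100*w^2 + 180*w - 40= r^2*(45*w + 90) + r*(-225*w^2 - 440*w + 20) - 50*w^2 - 100*w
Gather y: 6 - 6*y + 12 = 18 - 6*y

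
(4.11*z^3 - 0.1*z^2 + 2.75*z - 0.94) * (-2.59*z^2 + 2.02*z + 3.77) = -10.6449*z^5 + 8.5612*z^4 + 8.1702*z^3 + 7.6126*z^2 + 8.4687*z - 3.5438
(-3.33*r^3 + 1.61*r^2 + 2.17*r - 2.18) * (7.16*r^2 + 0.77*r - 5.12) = -23.8428*r^5 + 8.9635*r^4 + 33.8265*r^3 - 22.1811*r^2 - 12.789*r + 11.1616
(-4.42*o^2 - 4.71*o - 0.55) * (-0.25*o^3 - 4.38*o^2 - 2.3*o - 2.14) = 1.105*o^5 + 20.5371*o^4 + 30.9333*o^3 + 22.7008*o^2 + 11.3444*o + 1.177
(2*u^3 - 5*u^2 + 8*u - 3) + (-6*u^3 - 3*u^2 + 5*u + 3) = -4*u^3 - 8*u^2 + 13*u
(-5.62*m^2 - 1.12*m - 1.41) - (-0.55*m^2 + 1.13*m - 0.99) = -5.07*m^2 - 2.25*m - 0.42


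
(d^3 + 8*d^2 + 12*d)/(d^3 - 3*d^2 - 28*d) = (d^2 + 8*d + 12)/(d^2 - 3*d - 28)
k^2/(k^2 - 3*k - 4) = k^2/(k^2 - 3*k - 4)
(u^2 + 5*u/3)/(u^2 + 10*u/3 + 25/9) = 3*u/(3*u + 5)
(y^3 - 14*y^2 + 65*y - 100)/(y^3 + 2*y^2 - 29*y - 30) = (y^2 - 9*y + 20)/(y^2 + 7*y + 6)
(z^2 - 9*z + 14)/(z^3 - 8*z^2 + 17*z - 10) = (z - 7)/(z^2 - 6*z + 5)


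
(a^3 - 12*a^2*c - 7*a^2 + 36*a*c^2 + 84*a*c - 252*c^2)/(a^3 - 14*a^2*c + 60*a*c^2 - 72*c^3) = (a - 7)/(a - 2*c)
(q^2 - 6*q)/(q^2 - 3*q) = (q - 6)/(q - 3)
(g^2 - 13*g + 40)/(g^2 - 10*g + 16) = (g - 5)/(g - 2)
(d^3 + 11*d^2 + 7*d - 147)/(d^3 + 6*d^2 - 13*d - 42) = (d + 7)/(d + 2)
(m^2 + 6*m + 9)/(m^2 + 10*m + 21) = (m + 3)/(m + 7)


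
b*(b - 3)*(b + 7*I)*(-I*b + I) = -I*b^4 + 7*b^3 + 4*I*b^3 - 28*b^2 - 3*I*b^2 + 21*b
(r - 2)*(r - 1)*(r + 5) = r^3 + 2*r^2 - 13*r + 10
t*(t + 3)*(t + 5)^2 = t^4 + 13*t^3 + 55*t^2 + 75*t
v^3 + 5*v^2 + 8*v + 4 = (v + 1)*(v + 2)^2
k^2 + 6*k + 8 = (k + 2)*(k + 4)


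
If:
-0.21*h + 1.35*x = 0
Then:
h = 6.42857142857143*x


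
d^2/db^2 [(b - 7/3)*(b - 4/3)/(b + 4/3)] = 528/(27*b^3 + 108*b^2 + 144*b + 64)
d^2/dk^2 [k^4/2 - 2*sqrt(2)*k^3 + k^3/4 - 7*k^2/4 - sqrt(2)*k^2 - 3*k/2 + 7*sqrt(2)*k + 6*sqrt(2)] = 6*k^2 - 12*sqrt(2)*k + 3*k/2 - 7/2 - 2*sqrt(2)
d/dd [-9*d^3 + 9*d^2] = 9*d*(2 - 3*d)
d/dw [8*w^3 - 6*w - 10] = 24*w^2 - 6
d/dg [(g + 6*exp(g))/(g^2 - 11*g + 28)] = (-(g + 6*exp(g))*(2*g - 11) + (6*exp(g) + 1)*(g^2 - 11*g + 28))/(g^2 - 11*g + 28)^2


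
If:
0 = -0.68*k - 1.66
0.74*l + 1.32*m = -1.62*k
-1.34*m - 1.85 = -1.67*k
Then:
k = -2.44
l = 13.23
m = -4.42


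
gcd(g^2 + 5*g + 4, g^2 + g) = g + 1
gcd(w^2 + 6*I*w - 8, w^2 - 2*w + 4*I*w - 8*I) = w + 4*I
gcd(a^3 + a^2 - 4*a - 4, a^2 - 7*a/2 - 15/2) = 1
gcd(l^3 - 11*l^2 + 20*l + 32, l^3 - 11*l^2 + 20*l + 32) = l^3 - 11*l^2 + 20*l + 32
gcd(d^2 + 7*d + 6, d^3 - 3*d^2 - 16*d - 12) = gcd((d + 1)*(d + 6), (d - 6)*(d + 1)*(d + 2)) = d + 1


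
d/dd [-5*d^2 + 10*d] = 10 - 10*d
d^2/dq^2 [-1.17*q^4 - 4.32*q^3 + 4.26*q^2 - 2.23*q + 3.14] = -14.04*q^2 - 25.92*q + 8.52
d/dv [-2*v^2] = -4*v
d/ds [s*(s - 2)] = 2*s - 2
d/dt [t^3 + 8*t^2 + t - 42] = 3*t^2 + 16*t + 1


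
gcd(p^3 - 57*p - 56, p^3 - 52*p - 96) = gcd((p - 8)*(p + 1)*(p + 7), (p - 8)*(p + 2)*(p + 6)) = p - 8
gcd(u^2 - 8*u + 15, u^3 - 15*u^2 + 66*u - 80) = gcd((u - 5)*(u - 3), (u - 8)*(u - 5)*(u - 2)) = u - 5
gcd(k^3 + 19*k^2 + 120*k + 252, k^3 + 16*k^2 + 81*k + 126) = k^2 + 13*k + 42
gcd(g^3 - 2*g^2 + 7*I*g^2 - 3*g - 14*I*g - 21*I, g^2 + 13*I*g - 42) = g + 7*I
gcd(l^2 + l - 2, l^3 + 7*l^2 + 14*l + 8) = l + 2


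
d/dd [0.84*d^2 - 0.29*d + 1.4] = 1.68*d - 0.29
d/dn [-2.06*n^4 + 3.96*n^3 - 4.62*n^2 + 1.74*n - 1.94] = -8.24*n^3 + 11.88*n^2 - 9.24*n + 1.74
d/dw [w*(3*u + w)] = 3*u + 2*w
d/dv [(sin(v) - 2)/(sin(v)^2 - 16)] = (4*sin(v) + cos(v)^2 - 17)*cos(v)/(sin(v)^2 - 16)^2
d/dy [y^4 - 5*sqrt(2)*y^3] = y^2*(4*y - 15*sqrt(2))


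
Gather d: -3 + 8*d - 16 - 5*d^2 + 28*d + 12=-5*d^2 + 36*d - 7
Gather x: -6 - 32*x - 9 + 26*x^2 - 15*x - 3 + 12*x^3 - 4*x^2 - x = 12*x^3 + 22*x^2 - 48*x - 18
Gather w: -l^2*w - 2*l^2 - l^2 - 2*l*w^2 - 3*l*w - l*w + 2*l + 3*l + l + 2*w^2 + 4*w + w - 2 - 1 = -3*l^2 + 6*l + w^2*(2 - 2*l) + w*(-l^2 - 4*l + 5) - 3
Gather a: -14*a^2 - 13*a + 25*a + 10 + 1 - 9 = -14*a^2 + 12*a + 2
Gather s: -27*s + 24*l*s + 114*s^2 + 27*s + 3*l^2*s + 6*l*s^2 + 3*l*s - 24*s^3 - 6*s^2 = -24*s^3 + s^2*(6*l + 108) + s*(3*l^2 + 27*l)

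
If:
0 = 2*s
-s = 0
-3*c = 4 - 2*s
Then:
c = -4/3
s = 0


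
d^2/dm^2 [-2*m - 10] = 0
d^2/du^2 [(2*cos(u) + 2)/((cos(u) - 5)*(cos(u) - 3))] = 2*(-12*(1 - cos(u)^2)^2 - cos(u)^5 + 116*cos(u)^3 - 142*cos(u)^2 - 483*cos(u) + 350)/((cos(u) - 5)^3*(cos(u) - 3)^3)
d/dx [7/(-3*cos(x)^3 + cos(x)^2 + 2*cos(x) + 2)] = 7*(-9*cos(x)^2 + 2*cos(x) + 2)*sin(x)/(-3*cos(x)^3 + cos(x)^2 + 2*cos(x) + 2)^2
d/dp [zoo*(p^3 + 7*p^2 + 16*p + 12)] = zoo*(p^2 + p + 1)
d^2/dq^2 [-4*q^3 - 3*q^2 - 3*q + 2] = -24*q - 6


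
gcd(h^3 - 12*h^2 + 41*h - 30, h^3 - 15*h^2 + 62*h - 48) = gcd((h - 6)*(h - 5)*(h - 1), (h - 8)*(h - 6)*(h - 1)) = h^2 - 7*h + 6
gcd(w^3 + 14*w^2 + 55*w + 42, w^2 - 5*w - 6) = w + 1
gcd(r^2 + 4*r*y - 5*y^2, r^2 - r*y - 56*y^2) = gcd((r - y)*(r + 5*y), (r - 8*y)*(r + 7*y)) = 1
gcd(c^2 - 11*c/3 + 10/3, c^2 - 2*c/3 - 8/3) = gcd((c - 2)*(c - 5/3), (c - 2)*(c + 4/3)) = c - 2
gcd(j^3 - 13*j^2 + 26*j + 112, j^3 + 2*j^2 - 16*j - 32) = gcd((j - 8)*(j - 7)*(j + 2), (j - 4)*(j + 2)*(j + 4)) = j + 2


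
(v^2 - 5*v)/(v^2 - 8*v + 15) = v/(v - 3)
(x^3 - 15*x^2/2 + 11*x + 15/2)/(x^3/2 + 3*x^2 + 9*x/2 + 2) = (2*x^3 - 15*x^2 + 22*x + 15)/(x^3 + 6*x^2 + 9*x + 4)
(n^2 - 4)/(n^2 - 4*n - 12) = (n - 2)/(n - 6)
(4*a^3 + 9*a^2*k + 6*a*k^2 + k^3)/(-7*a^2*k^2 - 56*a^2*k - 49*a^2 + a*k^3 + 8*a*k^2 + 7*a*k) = (-4*a^3 - 9*a^2*k - 6*a*k^2 - k^3)/(a*(7*a*k^2 + 56*a*k + 49*a - k^3 - 8*k^2 - 7*k))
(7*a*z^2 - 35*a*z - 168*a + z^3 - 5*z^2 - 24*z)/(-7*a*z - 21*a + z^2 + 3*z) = (7*a*z - 56*a + z^2 - 8*z)/(-7*a + z)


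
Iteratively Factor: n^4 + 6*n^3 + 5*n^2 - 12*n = (n)*(n^3 + 6*n^2 + 5*n - 12) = n*(n - 1)*(n^2 + 7*n + 12) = n*(n - 1)*(n + 4)*(n + 3)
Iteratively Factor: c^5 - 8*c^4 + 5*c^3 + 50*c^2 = (c)*(c^4 - 8*c^3 + 5*c^2 + 50*c) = c*(c - 5)*(c^3 - 3*c^2 - 10*c) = c*(c - 5)^2*(c^2 + 2*c) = c^2*(c - 5)^2*(c + 2)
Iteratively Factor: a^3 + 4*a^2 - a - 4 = (a + 1)*(a^2 + 3*a - 4) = (a - 1)*(a + 1)*(a + 4)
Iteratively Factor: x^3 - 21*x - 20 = (x + 4)*(x^2 - 4*x - 5) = (x + 1)*(x + 4)*(x - 5)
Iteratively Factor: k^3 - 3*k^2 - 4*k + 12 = (k - 3)*(k^2 - 4) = (k - 3)*(k + 2)*(k - 2)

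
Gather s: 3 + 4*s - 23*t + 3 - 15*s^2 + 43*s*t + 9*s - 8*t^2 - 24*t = -15*s^2 + s*(43*t + 13) - 8*t^2 - 47*t + 6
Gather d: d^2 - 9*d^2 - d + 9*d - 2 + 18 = -8*d^2 + 8*d + 16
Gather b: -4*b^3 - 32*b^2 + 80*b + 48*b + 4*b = -4*b^3 - 32*b^2 + 132*b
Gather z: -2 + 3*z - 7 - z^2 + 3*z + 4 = -z^2 + 6*z - 5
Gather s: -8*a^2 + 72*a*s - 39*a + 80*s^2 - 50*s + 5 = -8*a^2 - 39*a + 80*s^2 + s*(72*a - 50) + 5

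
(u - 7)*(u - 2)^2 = u^3 - 11*u^2 + 32*u - 28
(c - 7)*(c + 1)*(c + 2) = c^3 - 4*c^2 - 19*c - 14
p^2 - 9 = (p - 3)*(p + 3)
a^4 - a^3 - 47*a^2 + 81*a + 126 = (a - 6)*(a - 3)*(a + 1)*(a + 7)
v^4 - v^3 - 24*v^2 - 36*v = v*(v - 6)*(v + 2)*(v + 3)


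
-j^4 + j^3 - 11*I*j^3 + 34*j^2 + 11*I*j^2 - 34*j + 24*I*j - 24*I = (j + 4*I)*(j + 6*I)*(-I*j + 1)*(-I*j + I)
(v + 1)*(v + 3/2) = v^2 + 5*v/2 + 3/2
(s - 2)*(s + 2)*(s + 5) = s^3 + 5*s^2 - 4*s - 20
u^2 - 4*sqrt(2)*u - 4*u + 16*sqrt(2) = (u - 4)*(u - 4*sqrt(2))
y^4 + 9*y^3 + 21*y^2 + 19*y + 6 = (y + 1)^3*(y + 6)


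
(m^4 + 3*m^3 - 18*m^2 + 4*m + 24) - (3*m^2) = m^4 + 3*m^3 - 21*m^2 + 4*m + 24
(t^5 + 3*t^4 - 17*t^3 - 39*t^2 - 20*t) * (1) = t^5 + 3*t^4 - 17*t^3 - 39*t^2 - 20*t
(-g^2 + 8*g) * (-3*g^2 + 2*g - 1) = 3*g^4 - 26*g^3 + 17*g^2 - 8*g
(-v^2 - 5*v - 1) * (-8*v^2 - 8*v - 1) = 8*v^4 + 48*v^3 + 49*v^2 + 13*v + 1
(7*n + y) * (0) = 0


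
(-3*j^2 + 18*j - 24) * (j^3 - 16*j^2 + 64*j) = -3*j^5 + 66*j^4 - 504*j^3 + 1536*j^2 - 1536*j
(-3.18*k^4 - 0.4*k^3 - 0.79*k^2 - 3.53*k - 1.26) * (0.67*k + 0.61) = -2.1306*k^5 - 2.2078*k^4 - 0.7733*k^3 - 2.847*k^2 - 2.9975*k - 0.7686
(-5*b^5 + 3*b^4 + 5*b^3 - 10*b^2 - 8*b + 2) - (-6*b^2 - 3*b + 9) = -5*b^5 + 3*b^4 + 5*b^3 - 4*b^2 - 5*b - 7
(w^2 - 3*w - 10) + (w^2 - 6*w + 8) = 2*w^2 - 9*w - 2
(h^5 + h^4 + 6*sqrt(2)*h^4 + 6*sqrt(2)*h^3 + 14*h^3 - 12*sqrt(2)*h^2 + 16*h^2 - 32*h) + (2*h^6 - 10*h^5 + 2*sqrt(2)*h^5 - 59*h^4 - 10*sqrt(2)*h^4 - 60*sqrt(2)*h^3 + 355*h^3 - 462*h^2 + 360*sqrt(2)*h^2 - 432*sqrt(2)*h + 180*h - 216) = 2*h^6 - 9*h^5 + 2*sqrt(2)*h^5 - 58*h^4 - 4*sqrt(2)*h^4 - 54*sqrt(2)*h^3 + 369*h^3 - 446*h^2 + 348*sqrt(2)*h^2 - 432*sqrt(2)*h + 148*h - 216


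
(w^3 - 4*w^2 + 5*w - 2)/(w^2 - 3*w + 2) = w - 1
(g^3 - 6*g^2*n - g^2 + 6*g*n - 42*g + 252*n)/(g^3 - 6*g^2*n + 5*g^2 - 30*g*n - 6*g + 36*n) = (g - 7)/(g - 1)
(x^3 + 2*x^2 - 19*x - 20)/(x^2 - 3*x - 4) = x + 5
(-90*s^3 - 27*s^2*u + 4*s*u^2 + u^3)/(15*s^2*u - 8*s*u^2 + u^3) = (-18*s^2 - 9*s*u - u^2)/(u*(3*s - u))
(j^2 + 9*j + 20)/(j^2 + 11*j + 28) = (j + 5)/(j + 7)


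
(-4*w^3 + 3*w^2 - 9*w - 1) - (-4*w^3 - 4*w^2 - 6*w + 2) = 7*w^2 - 3*w - 3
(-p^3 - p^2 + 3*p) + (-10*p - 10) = -p^3 - p^2 - 7*p - 10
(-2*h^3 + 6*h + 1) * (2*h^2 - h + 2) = -4*h^5 + 2*h^4 + 8*h^3 - 4*h^2 + 11*h + 2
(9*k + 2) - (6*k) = 3*k + 2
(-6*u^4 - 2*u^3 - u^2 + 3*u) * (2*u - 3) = -12*u^5 + 14*u^4 + 4*u^3 + 9*u^2 - 9*u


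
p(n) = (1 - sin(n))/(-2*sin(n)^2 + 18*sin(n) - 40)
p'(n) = (1 - sin(n))*(4*sin(n)*cos(n) - 18*cos(n))/(-2*sin(n)^2 + 18*sin(n) - 40)^2 - cos(n)/(-2*sin(n)^2 + 18*sin(n) - 40) = (2*sin(n) + cos(n)^2 + 10)*cos(n)/(2*(sin(n)^2 - 9*sin(n) + 20)^2)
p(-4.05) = -0.01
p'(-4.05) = -0.02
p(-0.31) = -0.03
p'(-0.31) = 0.01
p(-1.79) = -0.03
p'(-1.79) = -0.00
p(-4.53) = -0.00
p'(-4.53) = -0.01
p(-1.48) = -0.03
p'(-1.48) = 0.00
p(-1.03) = -0.03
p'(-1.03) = 0.00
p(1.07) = -0.00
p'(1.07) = 0.02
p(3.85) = -0.03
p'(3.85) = -0.01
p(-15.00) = -0.03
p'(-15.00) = -0.00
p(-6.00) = -0.02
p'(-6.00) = 0.02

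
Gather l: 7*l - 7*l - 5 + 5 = 0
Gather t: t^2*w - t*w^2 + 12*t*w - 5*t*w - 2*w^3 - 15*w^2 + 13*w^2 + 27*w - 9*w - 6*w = t^2*w + t*(-w^2 + 7*w) - 2*w^3 - 2*w^2 + 12*w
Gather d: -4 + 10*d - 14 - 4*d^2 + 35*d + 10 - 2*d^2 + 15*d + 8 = -6*d^2 + 60*d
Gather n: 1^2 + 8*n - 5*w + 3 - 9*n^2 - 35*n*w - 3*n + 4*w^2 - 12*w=-9*n^2 + n*(5 - 35*w) + 4*w^2 - 17*w + 4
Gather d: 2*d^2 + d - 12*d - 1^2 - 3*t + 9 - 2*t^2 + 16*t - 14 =2*d^2 - 11*d - 2*t^2 + 13*t - 6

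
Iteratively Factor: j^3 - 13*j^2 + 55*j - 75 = (j - 5)*(j^2 - 8*j + 15) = (j - 5)^2*(j - 3)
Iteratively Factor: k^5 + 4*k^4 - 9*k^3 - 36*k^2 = (k)*(k^4 + 4*k^3 - 9*k^2 - 36*k) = k^2*(k^3 + 4*k^2 - 9*k - 36) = k^2*(k + 4)*(k^2 - 9) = k^2*(k + 3)*(k + 4)*(k - 3)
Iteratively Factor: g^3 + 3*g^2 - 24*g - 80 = (g - 5)*(g^2 + 8*g + 16) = (g - 5)*(g + 4)*(g + 4)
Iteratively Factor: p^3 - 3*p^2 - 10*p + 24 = (p - 2)*(p^2 - p - 12) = (p - 4)*(p - 2)*(p + 3)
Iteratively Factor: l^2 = (l)*(l)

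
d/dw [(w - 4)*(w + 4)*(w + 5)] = 3*w^2 + 10*w - 16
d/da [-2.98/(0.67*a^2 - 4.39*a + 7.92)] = (3.9932*a - 13.0822)/(0.67*a^2 - 4.39*a + 7.92)^2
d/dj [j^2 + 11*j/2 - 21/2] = 2*j + 11/2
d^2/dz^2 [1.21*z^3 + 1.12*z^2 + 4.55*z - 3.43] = 7.26*z + 2.24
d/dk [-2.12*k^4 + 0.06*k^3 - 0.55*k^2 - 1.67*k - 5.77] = -8.48*k^3 + 0.18*k^2 - 1.1*k - 1.67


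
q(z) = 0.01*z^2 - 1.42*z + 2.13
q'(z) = 0.02*z - 1.42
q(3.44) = -2.64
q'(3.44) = -1.35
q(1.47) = 0.06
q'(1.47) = -1.39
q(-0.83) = 3.32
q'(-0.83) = -1.44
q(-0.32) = 2.59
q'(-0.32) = -1.43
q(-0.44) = 2.76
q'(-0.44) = -1.43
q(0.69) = 1.15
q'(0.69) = -1.41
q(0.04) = 2.07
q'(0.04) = -1.42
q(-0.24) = 2.47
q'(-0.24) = -1.42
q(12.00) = -13.47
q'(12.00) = -1.18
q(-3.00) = 6.48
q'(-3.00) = -1.48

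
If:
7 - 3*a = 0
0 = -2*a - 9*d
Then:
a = 7/3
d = -14/27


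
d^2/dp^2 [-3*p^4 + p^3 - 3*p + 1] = 6*p*(1 - 6*p)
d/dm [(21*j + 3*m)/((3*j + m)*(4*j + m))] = 3*(-37*j^2 - 14*j*m - m^2)/(144*j^4 + 168*j^3*m + 73*j^2*m^2 + 14*j*m^3 + m^4)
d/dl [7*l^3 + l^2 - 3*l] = 21*l^2 + 2*l - 3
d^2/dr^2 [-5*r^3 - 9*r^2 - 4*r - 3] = -30*r - 18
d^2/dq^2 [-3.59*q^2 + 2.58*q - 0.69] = -7.18000000000000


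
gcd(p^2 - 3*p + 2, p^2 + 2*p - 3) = p - 1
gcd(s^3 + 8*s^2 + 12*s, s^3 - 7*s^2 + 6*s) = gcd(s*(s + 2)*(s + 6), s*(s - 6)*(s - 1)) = s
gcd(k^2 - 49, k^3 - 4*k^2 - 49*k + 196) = k^2 - 49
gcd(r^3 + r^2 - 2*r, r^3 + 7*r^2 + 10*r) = r^2 + 2*r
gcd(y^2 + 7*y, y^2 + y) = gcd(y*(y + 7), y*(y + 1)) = y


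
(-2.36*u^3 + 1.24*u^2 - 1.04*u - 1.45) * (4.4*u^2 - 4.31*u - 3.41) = -10.384*u^5 + 15.6276*u^4 - 1.8728*u^3 - 6.126*u^2 + 9.7959*u + 4.9445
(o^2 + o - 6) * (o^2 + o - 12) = o^4 + 2*o^3 - 17*o^2 - 18*o + 72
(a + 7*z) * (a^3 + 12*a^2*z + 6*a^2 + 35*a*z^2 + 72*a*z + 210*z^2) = a^4 + 19*a^3*z + 6*a^3 + 119*a^2*z^2 + 114*a^2*z + 245*a*z^3 + 714*a*z^2 + 1470*z^3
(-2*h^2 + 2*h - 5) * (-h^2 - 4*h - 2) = 2*h^4 + 6*h^3 + h^2 + 16*h + 10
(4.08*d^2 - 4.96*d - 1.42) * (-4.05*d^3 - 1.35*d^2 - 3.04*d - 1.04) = -16.524*d^5 + 14.58*d^4 + 0.0438000000000001*d^3 + 12.7522*d^2 + 9.4752*d + 1.4768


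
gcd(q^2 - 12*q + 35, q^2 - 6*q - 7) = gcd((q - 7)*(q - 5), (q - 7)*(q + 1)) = q - 7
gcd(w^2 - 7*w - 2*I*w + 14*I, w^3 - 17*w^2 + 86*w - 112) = w - 7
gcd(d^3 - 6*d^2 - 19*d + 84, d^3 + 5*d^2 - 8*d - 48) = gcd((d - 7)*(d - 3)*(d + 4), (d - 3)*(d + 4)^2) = d^2 + d - 12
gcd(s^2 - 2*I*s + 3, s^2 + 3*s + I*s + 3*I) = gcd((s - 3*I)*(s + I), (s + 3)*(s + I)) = s + I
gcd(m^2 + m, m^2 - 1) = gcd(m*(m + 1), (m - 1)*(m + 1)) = m + 1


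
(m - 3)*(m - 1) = m^2 - 4*m + 3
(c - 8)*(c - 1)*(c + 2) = c^3 - 7*c^2 - 10*c + 16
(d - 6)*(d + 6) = d^2 - 36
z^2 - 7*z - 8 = (z - 8)*(z + 1)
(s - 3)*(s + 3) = s^2 - 9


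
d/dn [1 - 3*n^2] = -6*n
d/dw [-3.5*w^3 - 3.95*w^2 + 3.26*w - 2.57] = -10.5*w^2 - 7.9*w + 3.26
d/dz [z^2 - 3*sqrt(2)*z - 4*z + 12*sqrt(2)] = 2*z - 3*sqrt(2) - 4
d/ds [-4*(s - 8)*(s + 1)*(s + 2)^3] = -20*s^4 + 16*s^3 + 456*s^2 + 992*s + 608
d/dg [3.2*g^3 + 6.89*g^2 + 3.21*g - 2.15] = 9.6*g^2 + 13.78*g + 3.21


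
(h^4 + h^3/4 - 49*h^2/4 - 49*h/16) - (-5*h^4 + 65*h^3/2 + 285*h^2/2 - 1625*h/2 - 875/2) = 6*h^4 - 129*h^3/4 - 619*h^2/4 + 12951*h/16 + 875/2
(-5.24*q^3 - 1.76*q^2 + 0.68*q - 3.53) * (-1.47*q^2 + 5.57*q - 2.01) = 7.7028*q^5 - 26.5996*q^4 - 0.270400000000001*q^3 + 12.5143*q^2 - 21.0289*q + 7.0953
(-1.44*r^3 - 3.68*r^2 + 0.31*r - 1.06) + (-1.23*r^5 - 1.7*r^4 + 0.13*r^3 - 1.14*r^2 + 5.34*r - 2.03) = -1.23*r^5 - 1.7*r^4 - 1.31*r^3 - 4.82*r^2 + 5.65*r - 3.09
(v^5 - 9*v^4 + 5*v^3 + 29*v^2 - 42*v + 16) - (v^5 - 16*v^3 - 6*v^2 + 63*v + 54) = -9*v^4 + 21*v^3 + 35*v^2 - 105*v - 38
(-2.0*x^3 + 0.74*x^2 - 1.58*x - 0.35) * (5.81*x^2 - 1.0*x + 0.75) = -11.62*x^5 + 6.2994*x^4 - 11.4198*x^3 + 0.1015*x^2 - 0.835*x - 0.2625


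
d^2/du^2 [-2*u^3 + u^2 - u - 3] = 2 - 12*u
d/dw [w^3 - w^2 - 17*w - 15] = 3*w^2 - 2*w - 17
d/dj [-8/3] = 0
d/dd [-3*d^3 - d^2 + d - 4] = -9*d^2 - 2*d + 1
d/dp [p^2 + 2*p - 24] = 2*p + 2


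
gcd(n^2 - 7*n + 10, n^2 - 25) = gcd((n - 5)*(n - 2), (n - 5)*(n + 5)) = n - 5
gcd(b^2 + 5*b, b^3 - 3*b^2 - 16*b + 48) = 1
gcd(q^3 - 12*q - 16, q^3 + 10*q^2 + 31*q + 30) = q + 2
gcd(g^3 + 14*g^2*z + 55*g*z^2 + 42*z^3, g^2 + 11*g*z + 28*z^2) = g + 7*z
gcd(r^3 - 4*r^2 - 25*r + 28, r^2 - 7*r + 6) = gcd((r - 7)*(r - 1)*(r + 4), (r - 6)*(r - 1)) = r - 1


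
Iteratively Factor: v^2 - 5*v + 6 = (v - 3)*(v - 2)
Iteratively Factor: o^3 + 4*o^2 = (o)*(o^2 + 4*o) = o^2*(o + 4)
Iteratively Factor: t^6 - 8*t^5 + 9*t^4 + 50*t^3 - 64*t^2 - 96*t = (t - 4)*(t^5 - 4*t^4 - 7*t^3 + 22*t^2 + 24*t) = (t - 4)^2*(t^4 - 7*t^2 - 6*t) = t*(t - 4)^2*(t^3 - 7*t - 6) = t*(t - 4)^2*(t + 1)*(t^2 - t - 6) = t*(t - 4)^2*(t + 1)*(t + 2)*(t - 3)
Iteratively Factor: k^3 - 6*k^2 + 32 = (k - 4)*(k^2 - 2*k - 8) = (k - 4)^2*(k + 2)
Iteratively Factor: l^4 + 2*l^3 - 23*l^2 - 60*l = (l + 3)*(l^3 - l^2 - 20*l) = (l - 5)*(l + 3)*(l^2 + 4*l) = l*(l - 5)*(l + 3)*(l + 4)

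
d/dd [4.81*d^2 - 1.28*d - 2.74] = 9.62*d - 1.28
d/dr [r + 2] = 1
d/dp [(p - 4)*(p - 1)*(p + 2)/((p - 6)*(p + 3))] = (p^4 - 6*p^3 - 39*p^2 + 92*p + 132)/(p^4 - 6*p^3 - 27*p^2 + 108*p + 324)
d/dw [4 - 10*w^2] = -20*w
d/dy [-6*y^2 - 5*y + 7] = -12*y - 5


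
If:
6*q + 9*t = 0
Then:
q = -3*t/2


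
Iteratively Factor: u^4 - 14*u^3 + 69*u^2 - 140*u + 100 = (u - 2)*(u^3 - 12*u^2 + 45*u - 50) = (u - 2)^2*(u^2 - 10*u + 25) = (u - 5)*(u - 2)^2*(u - 5)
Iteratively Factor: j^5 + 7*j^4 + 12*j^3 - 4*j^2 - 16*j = (j + 2)*(j^4 + 5*j^3 + 2*j^2 - 8*j) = (j - 1)*(j + 2)*(j^3 + 6*j^2 + 8*j) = (j - 1)*(j + 2)*(j + 4)*(j^2 + 2*j) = j*(j - 1)*(j + 2)*(j + 4)*(j + 2)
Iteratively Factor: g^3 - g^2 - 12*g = (g - 4)*(g^2 + 3*g) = g*(g - 4)*(g + 3)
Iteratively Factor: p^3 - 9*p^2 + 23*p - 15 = (p - 5)*(p^2 - 4*p + 3) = (p - 5)*(p - 1)*(p - 3)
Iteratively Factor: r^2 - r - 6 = (r + 2)*(r - 3)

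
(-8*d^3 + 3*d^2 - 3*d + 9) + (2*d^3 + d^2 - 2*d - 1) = -6*d^3 + 4*d^2 - 5*d + 8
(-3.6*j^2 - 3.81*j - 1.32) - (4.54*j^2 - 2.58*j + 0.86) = -8.14*j^2 - 1.23*j - 2.18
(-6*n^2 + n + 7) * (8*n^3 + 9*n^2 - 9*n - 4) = -48*n^5 - 46*n^4 + 119*n^3 + 78*n^2 - 67*n - 28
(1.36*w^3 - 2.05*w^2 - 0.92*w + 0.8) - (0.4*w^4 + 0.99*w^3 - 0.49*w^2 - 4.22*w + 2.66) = -0.4*w^4 + 0.37*w^3 - 1.56*w^2 + 3.3*w - 1.86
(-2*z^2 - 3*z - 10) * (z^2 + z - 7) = -2*z^4 - 5*z^3 + z^2 + 11*z + 70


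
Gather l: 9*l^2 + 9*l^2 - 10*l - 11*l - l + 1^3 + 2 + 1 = 18*l^2 - 22*l + 4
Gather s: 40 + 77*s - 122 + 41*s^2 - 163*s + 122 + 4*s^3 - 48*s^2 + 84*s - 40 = 4*s^3 - 7*s^2 - 2*s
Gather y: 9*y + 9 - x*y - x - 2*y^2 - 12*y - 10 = -x - 2*y^2 + y*(-x - 3) - 1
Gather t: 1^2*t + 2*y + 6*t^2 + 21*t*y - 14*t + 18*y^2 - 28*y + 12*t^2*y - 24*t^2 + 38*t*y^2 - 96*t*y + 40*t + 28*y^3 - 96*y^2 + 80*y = t^2*(12*y - 18) + t*(38*y^2 - 75*y + 27) + 28*y^3 - 78*y^2 + 54*y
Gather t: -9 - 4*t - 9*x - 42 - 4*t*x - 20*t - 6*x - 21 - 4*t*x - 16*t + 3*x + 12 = t*(-8*x - 40) - 12*x - 60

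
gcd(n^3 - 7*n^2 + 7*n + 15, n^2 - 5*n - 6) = n + 1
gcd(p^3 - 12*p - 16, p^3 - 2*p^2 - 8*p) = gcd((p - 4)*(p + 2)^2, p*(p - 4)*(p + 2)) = p^2 - 2*p - 8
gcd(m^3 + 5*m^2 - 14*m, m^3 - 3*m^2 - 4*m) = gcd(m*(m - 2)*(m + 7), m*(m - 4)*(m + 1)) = m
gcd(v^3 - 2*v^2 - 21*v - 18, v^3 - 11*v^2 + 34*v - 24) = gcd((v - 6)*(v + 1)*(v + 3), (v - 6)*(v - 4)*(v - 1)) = v - 6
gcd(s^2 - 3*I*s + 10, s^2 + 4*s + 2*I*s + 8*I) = s + 2*I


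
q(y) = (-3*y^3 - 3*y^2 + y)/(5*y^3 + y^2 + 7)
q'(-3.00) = 0.06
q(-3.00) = -0.43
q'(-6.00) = 0.01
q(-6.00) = -0.51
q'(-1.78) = 0.17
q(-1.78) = -0.31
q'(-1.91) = 0.14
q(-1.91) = -0.33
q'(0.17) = -0.04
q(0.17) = 0.01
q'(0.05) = 0.10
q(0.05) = 0.01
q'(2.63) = -0.01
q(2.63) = -0.69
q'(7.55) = 0.01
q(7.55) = -0.66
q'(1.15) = -0.47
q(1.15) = -0.46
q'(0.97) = -0.59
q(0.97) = -0.37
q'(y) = (-15*y^2 - 2*y)*(-3*y^3 - 3*y^2 + y)/(5*y^3 + y^2 + 7)^2 + (-9*y^2 - 6*y + 1)/(5*y^3 + y^2 + 7) = (12*y^4 - 10*y^3 - 64*y^2 - 42*y + 7)/(25*y^6 + 10*y^5 + y^4 + 70*y^3 + 14*y^2 + 49)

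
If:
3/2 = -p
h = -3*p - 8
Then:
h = -7/2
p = -3/2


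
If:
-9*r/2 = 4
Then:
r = -8/9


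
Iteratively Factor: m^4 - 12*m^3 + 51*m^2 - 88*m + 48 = (m - 4)*(m^3 - 8*m^2 + 19*m - 12) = (m - 4)*(m - 3)*(m^2 - 5*m + 4) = (m - 4)^2*(m - 3)*(m - 1)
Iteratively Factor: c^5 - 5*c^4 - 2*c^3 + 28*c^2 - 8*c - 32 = (c - 2)*(c^4 - 3*c^3 - 8*c^2 + 12*c + 16) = (c - 2)^2*(c^3 - c^2 - 10*c - 8) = (c - 4)*(c - 2)^2*(c^2 + 3*c + 2) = (c - 4)*(c - 2)^2*(c + 2)*(c + 1)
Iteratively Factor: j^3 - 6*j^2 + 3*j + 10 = (j - 2)*(j^2 - 4*j - 5) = (j - 5)*(j - 2)*(j + 1)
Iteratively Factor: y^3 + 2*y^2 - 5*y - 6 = (y + 1)*(y^2 + y - 6) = (y + 1)*(y + 3)*(y - 2)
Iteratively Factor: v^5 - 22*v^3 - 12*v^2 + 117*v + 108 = (v + 1)*(v^4 - v^3 - 21*v^2 + 9*v + 108) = (v + 1)*(v + 3)*(v^3 - 4*v^2 - 9*v + 36) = (v - 4)*(v + 1)*(v + 3)*(v^2 - 9) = (v - 4)*(v - 3)*(v + 1)*(v + 3)*(v + 3)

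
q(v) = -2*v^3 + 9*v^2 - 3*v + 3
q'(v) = -6*v^2 + 18*v - 3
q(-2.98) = 144.79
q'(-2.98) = -109.92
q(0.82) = 5.49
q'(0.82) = 7.73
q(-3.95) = 278.53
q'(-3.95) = -167.72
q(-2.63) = 109.52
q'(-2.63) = -91.84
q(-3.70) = 238.62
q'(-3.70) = -151.74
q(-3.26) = 177.72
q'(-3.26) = -125.45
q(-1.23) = 24.03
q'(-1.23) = -34.22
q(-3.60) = 223.75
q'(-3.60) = -145.56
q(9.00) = -753.00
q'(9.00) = -327.00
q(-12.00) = 4791.00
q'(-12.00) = -1083.00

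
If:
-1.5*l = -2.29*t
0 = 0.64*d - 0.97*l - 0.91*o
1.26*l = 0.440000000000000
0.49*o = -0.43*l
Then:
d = 0.09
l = 0.35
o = -0.31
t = 0.23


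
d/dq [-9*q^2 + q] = 1 - 18*q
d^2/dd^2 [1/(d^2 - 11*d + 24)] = 2*(-d^2 + 11*d + (2*d - 11)^2 - 24)/(d^2 - 11*d + 24)^3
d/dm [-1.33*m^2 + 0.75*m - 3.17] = 0.75 - 2.66*m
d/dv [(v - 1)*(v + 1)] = 2*v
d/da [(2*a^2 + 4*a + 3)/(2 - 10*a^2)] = (10*a^2 + 17*a + 2)/(25*a^4 - 10*a^2 + 1)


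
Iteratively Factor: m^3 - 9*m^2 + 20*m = (m - 5)*(m^2 - 4*m) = m*(m - 5)*(m - 4)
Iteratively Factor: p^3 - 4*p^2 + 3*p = (p - 1)*(p^2 - 3*p) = p*(p - 1)*(p - 3)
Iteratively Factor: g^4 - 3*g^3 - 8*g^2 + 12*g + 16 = (g + 1)*(g^3 - 4*g^2 - 4*g + 16) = (g - 4)*(g + 1)*(g^2 - 4) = (g - 4)*(g - 2)*(g + 1)*(g + 2)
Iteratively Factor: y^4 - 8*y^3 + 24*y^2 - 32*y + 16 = (y - 2)*(y^3 - 6*y^2 + 12*y - 8) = (y - 2)^2*(y^2 - 4*y + 4) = (y - 2)^3*(y - 2)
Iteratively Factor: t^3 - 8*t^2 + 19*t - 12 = (t - 1)*(t^2 - 7*t + 12) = (t - 3)*(t - 1)*(t - 4)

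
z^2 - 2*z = z*(z - 2)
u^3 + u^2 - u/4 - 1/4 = (u - 1/2)*(u + 1/2)*(u + 1)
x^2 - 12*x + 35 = (x - 7)*(x - 5)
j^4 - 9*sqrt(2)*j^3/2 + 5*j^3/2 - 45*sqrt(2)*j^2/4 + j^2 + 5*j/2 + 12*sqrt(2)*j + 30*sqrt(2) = (j + 5/2)*(j - 4*sqrt(2))*(j - 3*sqrt(2)/2)*(j + sqrt(2))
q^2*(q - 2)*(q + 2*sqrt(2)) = q^4 - 2*q^3 + 2*sqrt(2)*q^3 - 4*sqrt(2)*q^2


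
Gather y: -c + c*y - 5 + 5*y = -c + y*(c + 5) - 5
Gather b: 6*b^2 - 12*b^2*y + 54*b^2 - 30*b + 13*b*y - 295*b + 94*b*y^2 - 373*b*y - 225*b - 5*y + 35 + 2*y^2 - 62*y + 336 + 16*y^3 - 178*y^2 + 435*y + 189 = b^2*(60 - 12*y) + b*(94*y^2 - 360*y - 550) + 16*y^3 - 176*y^2 + 368*y + 560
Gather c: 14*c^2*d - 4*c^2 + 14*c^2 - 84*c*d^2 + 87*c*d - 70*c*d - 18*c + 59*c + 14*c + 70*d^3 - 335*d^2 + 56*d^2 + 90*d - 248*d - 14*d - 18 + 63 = c^2*(14*d + 10) + c*(-84*d^2 + 17*d + 55) + 70*d^3 - 279*d^2 - 172*d + 45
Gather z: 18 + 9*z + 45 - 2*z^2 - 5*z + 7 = -2*z^2 + 4*z + 70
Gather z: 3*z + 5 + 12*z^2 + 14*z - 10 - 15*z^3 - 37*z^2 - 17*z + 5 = -15*z^3 - 25*z^2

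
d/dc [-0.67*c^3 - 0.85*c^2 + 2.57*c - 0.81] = -2.01*c^2 - 1.7*c + 2.57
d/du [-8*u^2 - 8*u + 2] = -16*u - 8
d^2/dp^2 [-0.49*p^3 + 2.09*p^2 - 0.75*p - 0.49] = 4.18 - 2.94*p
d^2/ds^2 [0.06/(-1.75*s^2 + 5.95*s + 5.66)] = (-0.3675*s^2 + 1.2495*s + 0.06*(3.5*s - 5.95)*(7.0*s - 11.9) + 1.1886)/(-1.75*s^2 + 5.95*s + 5.66)^3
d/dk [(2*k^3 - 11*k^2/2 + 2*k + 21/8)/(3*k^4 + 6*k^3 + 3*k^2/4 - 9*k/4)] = (-64*k^6 + 352*k^5 + 176*k^4 - 688*k^3 - 388*k^2 - 42*k + 63)/(6*k^2*(16*k^6 + 64*k^5 + 72*k^4 - 8*k^3 - 47*k^2 - 6*k + 9))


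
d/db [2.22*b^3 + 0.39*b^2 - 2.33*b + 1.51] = 6.66*b^2 + 0.78*b - 2.33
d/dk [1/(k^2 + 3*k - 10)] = (-2*k - 3)/(k^2 + 3*k - 10)^2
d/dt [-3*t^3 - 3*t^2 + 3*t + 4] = -9*t^2 - 6*t + 3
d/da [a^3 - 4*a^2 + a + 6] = 3*a^2 - 8*a + 1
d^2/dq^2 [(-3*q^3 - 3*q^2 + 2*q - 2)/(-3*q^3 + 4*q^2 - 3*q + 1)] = 2*(63*q^6 - 135*q^5 + 153*q^4 - 92*q^3 + 51*q^2 - 21*q + 7)/(27*q^9 - 108*q^8 + 225*q^7 - 307*q^6 + 297*q^5 - 210*q^4 + 108*q^3 - 39*q^2 + 9*q - 1)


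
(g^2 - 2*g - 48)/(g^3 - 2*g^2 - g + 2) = (g^2 - 2*g - 48)/(g^3 - 2*g^2 - g + 2)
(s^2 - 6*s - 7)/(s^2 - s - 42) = (s + 1)/(s + 6)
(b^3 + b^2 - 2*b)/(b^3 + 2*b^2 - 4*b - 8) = b*(b - 1)/(b^2 - 4)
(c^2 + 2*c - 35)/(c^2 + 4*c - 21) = (c - 5)/(c - 3)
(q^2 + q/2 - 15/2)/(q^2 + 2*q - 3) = (q - 5/2)/(q - 1)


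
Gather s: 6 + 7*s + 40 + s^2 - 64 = s^2 + 7*s - 18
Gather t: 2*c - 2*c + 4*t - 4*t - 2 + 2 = 0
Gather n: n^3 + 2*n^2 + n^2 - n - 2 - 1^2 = n^3 + 3*n^2 - n - 3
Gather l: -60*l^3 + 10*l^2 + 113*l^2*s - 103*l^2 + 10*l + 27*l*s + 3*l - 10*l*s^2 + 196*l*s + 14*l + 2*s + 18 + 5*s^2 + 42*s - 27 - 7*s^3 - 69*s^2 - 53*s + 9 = -60*l^3 + l^2*(113*s - 93) + l*(-10*s^2 + 223*s + 27) - 7*s^3 - 64*s^2 - 9*s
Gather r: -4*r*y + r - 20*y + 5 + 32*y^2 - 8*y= r*(1 - 4*y) + 32*y^2 - 28*y + 5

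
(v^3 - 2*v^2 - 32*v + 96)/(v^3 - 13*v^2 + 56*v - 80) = (v + 6)/(v - 5)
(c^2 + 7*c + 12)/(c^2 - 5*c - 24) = (c + 4)/(c - 8)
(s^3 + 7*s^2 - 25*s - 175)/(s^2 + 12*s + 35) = s - 5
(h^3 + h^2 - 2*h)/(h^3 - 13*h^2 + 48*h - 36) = h*(h + 2)/(h^2 - 12*h + 36)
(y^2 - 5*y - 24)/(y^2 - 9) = (y - 8)/(y - 3)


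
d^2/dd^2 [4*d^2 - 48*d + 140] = 8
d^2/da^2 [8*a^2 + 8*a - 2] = 16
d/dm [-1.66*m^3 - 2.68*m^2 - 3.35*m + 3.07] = -4.98*m^2 - 5.36*m - 3.35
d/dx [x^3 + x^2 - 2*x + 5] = 3*x^2 + 2*x - 2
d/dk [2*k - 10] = 2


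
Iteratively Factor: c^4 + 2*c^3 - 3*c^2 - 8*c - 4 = (c + 1)*(c^3 + c^2 - 4*c - 4) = (c - 2)*(c + 1)*(c^2 + 3*c + 2) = (c - 2)*(c + 1)^2*(c + 2)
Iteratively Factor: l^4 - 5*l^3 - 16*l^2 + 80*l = (l - 4)*(l^3 - l^2 - 20*l) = (l - 5)*(l - 4)*(l^2 + 4*l) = l*(l - 5)*(l - 4)*(l + 4)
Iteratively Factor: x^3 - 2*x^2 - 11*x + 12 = (x + 3)*(x^2 - 5*x + 4) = (x - 1)*(x + 3)*(x - 4)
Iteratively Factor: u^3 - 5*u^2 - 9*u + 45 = (u + 3)*(u^2 - 8*u + 15) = (u - 3)*(u + 3)*(u - 5)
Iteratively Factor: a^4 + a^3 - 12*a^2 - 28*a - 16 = (a + 2)*(a^3 - a^2 - 10*a - 8) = (a - 4)*(a + 2)*(a^2 + 3*a + 2) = (a - 4)*(a + 2)^2*(a + 1)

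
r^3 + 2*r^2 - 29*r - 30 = (r - 5)*(r + 1)*(r + 6)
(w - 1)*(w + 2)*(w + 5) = w^3 + 6*w^2 + 3*w - 10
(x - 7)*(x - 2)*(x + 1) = x^3 - 8*x^2 + 5*x + 14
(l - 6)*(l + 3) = l^2 - 3*l - 18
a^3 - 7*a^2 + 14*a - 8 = (a - 4)*(a - 2)*(a - 1)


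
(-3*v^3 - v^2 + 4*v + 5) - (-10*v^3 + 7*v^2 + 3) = 7*v^3 - 8*v^2 + 4*v + 2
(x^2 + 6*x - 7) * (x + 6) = x^3 + 12*x^2 + 29*x - 42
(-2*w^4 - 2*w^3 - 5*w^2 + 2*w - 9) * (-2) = 4*w^4 + 4*w^3 + 10*w^2 - 4*w + 18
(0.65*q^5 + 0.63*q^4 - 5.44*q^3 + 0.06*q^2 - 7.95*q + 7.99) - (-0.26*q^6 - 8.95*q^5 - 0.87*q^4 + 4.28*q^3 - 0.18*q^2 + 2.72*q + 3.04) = 0.26*q^6 + 9.6*q^5 + 1.5*q^4 - 9.72*q^3 + 0.24*q^2 - 10.67*q + 4.95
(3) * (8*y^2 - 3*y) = 24*y^2 - 9*y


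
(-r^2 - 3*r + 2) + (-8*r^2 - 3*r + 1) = -9*r^2 - 6*r + 3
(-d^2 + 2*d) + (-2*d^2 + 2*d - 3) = -3*d^2 + 4*d - 3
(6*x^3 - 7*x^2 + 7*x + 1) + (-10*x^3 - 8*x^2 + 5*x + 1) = -4*x^3 - 15*x^2 + 12*x + 2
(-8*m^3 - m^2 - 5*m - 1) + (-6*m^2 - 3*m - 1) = -8*m^3 - 7*m^2 - 8*m - 2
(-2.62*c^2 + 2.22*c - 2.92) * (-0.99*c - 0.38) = 2.5938*c^3 - 1.2022*c^2 + 2.0472*c + 1.1096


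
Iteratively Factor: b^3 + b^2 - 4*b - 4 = (b - 2)*(b^2 + 3*b + 2) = (b - 2)*(b + 2)*(b + 1)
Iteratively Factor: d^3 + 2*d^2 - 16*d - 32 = (d - 4)*(d^2 + 6*d + 8) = (d - 4)*(d + 4)*(d + 2)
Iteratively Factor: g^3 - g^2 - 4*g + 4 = (g - 2)*(g^2 + g - 2) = (g - 2)*(g - 1)*(g + 2)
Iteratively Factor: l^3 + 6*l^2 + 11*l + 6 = (l + 2)*(l^2 + 4*l + 3) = (l + 2)*(l + 3)*(l + 1)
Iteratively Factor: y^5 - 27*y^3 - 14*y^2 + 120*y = (y + 4)*(y^4 - 4*y^3 - 11*y^2 + 30*y) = (y + 3)*(y + 4)*(y^3 - 7*y^2 + 10*y) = y*(y + 3)*(y + 4)*(y^2 - 7*y + 10) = y*(y - 2)*(y + 3)*(y + 4)*(y - 5)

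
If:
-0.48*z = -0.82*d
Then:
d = 0.585365853658537*z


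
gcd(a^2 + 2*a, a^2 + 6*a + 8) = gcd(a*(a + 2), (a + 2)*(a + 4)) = a + 2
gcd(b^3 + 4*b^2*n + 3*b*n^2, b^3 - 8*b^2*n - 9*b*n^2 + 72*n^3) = b + 3*n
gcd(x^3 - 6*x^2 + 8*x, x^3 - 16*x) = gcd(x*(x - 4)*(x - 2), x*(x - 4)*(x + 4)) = x^2 - 4*x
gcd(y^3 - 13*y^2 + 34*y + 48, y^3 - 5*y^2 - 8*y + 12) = y - 6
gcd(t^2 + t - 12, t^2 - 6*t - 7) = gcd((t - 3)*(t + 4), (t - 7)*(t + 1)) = 1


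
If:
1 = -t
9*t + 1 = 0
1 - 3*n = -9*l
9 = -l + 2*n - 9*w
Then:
No Solution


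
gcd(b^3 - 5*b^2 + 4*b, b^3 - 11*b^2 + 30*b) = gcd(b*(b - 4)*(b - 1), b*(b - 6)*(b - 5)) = b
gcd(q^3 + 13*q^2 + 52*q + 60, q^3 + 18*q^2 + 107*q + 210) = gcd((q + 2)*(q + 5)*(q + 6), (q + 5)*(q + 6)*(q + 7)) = q^2 + 11*q + 30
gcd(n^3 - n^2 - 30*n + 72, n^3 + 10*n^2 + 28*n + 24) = n + 6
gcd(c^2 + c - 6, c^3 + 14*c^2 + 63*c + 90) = c + 3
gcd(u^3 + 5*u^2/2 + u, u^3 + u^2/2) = u^2 + u/2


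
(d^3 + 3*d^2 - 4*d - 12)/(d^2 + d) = (d^3 + 3*d^2 - 4*d - 12)/(d*(d + 1))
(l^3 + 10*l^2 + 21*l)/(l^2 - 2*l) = (l^2 + 10*l + 21)/(l - 2)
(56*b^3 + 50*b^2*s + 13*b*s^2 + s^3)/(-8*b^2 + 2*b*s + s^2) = (14*b^2 + 9*b*s + s^2)/(-2*b + s)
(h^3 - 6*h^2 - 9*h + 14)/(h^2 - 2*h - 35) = (h^2 + h - 2)/(h + 5)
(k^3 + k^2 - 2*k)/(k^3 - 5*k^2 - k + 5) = k*(k + 2)/(k^2 - 4*k - 5)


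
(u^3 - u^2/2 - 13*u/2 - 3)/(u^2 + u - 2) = (2*u^2 - 5*u - 3)/(2*(u - 1))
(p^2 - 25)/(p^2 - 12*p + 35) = (p + 5)/(p - 7)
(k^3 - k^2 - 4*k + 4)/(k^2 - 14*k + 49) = (k^3 - k^2 - 4*k + 4)/(k^2 - 14*k + 49)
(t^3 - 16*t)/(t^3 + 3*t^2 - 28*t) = (t + 4)/(t + 7)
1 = 1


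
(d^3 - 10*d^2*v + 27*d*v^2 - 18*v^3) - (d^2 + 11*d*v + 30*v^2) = d^3 - 10*d^2*v - d^2 + 27*d*v^2 - 11*d*v - 18*v^3 - 30*v^2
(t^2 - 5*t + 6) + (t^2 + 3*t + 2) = 2*t^2 - 2*t + 8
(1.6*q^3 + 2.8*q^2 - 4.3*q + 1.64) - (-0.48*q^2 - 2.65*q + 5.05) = 1.6*q^3 + 3.28*q^2 - 1.65*q - 3.41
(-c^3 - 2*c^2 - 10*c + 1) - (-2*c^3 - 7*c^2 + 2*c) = c^3 + 5*c^2 - 12*c + 1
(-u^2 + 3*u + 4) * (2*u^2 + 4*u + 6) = -2*u^4 + 2*u^3 + 14*u^2 + 34*u + 24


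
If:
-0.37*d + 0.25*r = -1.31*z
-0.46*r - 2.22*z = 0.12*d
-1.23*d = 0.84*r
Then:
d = 0.00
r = 0.00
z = 0.00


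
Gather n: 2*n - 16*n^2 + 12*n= -16*n^2 + 14*n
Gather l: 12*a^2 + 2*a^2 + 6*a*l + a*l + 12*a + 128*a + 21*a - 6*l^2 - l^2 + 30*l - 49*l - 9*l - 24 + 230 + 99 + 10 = 14*a^2 + 161*a - 7*l^2 + l*(7*a - 28) + 315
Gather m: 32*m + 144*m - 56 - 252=176*m - 308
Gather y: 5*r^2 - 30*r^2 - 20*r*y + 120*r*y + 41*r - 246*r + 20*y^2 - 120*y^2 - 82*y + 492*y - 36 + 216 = -25*r^2 - 205*r - 100*y^2 + y*(100*r + 410) + 180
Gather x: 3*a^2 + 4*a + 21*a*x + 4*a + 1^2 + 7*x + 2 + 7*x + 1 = 3*a^2 + 8*a + x*(21*a + 14) + 4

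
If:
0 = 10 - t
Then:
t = 10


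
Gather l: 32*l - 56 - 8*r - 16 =32*l - 8*r - 72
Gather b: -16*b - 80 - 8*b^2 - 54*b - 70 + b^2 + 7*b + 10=-7*b^2 - 63*b - 140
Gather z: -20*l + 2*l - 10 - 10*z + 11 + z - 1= -18*l - 9*z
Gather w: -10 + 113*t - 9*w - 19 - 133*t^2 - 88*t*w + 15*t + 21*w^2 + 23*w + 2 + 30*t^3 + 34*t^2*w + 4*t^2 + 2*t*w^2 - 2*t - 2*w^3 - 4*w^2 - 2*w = 30*t^3 - 129*t^2 + 126*t - 2*w^3 + w^2*(2*t + 17) + w*(34*t^2 - 88*t + 12) - 27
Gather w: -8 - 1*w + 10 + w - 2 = 0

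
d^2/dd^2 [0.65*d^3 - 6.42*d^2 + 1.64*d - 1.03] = 3.9*d - 12.84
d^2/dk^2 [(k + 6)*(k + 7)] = 2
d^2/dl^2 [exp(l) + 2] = exp(l)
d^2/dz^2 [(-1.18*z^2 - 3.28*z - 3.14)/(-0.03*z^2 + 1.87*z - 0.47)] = (1.73472347597681e-18*z^4 + 0.1383*z^3 - 0.0828720000000027*z^2 - 1.334412*z + 28.158892)/(2.7e-5*z^6 - 0.005049*z^5 + 0.31599*z^4 - 6.697405*z^3 + 4.95051*z^2 - 1.239249*z + 0.103823)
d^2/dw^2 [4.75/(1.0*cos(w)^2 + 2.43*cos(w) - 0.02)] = (-19.0*(1 - cos(w)^2)^2 - 34.6275*cos(w)^3 - 37.928275*cos(w)^2 + 69.02415*cos(w) + 75.28655)/(1.0*cos(w)^2 + 2.43*cos(w) - 0.02)^3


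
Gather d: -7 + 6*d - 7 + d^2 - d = d^2 + 5*d - 14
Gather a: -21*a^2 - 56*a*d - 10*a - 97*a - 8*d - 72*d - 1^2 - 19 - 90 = -21*a^2 + a*(-56*d - 107) - 80*d - 110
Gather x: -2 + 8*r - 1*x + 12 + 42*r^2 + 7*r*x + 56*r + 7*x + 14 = 42*r^2 + 64*r + x*(7*r + 6) + 24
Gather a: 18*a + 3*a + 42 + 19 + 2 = 21*a + 63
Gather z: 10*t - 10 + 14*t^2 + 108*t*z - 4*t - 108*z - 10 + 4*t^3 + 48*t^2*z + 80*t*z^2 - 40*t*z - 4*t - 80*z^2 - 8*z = 4*t^3 + 14*t^2 + 2*t + z^2*(80*t - 80) + z*(48*t^2 + 68*t - 116) - 20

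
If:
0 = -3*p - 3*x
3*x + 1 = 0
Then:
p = 1/3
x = -1/3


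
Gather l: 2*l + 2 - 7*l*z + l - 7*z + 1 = l*(3 - 7*z) - 7*z + 3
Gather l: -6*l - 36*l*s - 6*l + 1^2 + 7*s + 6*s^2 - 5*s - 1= l*(-36*s - 12) + 6*s^2 + 2*s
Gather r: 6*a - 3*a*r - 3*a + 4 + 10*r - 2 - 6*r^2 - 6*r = 3*a - 6*r^2 + r*(4 - 3*a) + 2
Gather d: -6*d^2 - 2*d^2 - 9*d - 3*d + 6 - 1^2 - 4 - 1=-8*d^2 - 12*d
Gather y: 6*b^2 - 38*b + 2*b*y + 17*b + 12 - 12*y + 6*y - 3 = 6*b^2 - 21*b + y*(2*b - 6) + 9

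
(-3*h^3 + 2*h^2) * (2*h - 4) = -6*h^4 + 16*h^3 - 8*h^2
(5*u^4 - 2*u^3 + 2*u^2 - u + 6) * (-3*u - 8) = -15*u^5 - 34*u^4 + 10*u^3 - 13*u^2 - 10*u - 48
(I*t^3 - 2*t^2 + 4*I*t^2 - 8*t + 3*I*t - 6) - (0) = I*t^3 - 2*t^2 + 4*I*t^2 - 8*t + 3*I*t - 6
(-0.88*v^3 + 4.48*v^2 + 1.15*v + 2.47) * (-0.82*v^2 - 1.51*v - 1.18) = 0.7216*v^5 - 2.3448*v^4 - 6.6694*v^3 - 9.0483*v^2 - 5.0867*v - 2.9146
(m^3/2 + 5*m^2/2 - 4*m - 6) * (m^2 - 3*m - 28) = m^5/2 + m^4 - 51*m^3/2 - 64*m^2 + 130*m + 168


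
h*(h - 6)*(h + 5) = h^3 - h^2 - 30*h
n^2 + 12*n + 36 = (n + 6)^2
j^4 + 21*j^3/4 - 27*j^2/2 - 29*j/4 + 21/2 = (j - 2)*(j - 3/4)*(j + 1)*(j + 7)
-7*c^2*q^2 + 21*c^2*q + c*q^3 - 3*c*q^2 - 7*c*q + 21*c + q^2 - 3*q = (-7*c + q)*(q - 3)*(c*q + 1)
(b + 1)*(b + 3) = b^2 + 4*b + 3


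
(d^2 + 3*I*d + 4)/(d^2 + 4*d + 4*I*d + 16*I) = (d - I)/(d + 4)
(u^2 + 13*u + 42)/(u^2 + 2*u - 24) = (u + 7)/(u - 4)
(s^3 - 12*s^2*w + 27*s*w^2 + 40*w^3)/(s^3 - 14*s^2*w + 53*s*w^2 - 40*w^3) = (s + w)/(s - w)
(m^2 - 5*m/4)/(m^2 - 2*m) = (m - 5/4)/(m - 2)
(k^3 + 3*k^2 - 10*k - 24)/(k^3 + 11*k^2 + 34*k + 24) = (k^2 - k - 6)/(k^2 + 7*k + 6)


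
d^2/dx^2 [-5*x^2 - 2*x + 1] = -10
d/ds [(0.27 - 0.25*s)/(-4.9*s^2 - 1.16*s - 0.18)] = (-1.225*s^2 + 2.646*s + 0.3582)/(24.01*s^4 + 11.368*s^3 + 3.1096*s^2 + 0.4176*s + 0.0324)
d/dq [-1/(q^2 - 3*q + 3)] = (2*q - 3)/(q^2 - 3*q + 3)^2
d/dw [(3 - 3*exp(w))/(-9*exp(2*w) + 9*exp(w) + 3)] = (-3*exp(2*w) + 6*exp(w) - 4)*exp(w)/(9*exp(4*w) - 18*exp(3*w) + 3*exp(2*w) + 6*exp(w) + 1)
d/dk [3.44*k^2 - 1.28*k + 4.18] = 6.88*k - 1.28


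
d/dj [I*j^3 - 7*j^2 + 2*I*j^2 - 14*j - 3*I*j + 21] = 3*I*j^2 + j*(-14 + 4*I) - 14 - 3*I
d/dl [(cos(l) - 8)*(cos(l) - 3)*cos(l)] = (-3*cos(l)^2 + 22*cos(l) - 24)*sin(l)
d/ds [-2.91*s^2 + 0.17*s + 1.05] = 0.17 - 5.82*s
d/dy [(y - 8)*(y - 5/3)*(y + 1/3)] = 3*y^2 - 56*y/3 + 91/9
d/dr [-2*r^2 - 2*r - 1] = -4*r - 2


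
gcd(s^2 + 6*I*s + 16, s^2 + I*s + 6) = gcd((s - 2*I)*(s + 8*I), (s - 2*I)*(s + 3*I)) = s - 2*I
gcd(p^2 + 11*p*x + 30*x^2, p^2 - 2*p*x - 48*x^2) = p + 6*x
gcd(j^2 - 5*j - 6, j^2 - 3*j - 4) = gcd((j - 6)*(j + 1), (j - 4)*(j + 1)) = j + 1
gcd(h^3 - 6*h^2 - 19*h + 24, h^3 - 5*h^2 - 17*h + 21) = h^2 + 2*h - 3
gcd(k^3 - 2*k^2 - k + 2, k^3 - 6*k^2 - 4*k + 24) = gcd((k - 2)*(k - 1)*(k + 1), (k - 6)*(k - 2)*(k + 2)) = k - 2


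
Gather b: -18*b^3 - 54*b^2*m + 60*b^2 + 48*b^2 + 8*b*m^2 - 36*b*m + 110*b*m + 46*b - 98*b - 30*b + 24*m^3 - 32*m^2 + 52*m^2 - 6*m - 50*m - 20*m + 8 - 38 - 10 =-18*b^3 + b^2*(108 - 54*m) + b*(8*m^2 + 74*m - 82) + 24*m^3 + 20*m^2 - 76*m - 40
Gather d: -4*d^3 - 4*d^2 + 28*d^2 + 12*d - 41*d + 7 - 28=-4*d^3 + 24*d^2 - 29*d - 21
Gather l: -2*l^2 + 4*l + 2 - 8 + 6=-2*l^2 + 4*l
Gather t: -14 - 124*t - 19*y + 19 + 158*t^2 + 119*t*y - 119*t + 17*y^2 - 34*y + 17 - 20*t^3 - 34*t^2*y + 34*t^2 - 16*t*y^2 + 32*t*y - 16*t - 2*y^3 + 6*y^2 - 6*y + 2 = -20*t^3 + t^2*(192 - 34*y) + t*(-16*y^2 + 151*y - 259) - 2*y^3 + 23*y^2 - 59*y + 24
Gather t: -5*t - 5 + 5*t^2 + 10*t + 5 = 5*t^2 + 5*t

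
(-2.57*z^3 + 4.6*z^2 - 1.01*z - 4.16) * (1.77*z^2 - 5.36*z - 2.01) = -4.5489*z^5 + 21.9172*z^4 - 21.278*z^3 - 11.1956*z^2 + 24.3277*z + 8.3616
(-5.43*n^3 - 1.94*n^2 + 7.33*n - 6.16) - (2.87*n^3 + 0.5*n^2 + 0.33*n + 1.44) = -8.3*n^3 - 2.44*n^2 + 7.0*n - 7.6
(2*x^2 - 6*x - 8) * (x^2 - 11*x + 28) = 2*x^4 - 28*x^3 + 114*x^2 - 80*x - 224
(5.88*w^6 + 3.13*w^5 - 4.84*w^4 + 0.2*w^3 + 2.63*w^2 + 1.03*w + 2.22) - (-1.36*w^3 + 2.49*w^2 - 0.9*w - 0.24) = 5.88*w^6 + 3.13*w^5 - 4.84*w^4 + 1.56*w^3 + 0.14*w^2 + 1.93*w + 2.46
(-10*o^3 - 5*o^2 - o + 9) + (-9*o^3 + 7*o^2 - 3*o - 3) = -19*o^3 + 2*o^2 - 4*o + 6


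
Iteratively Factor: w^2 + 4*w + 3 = (w + 1)*(w + 3)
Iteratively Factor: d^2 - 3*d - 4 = (d - 4)*(d + 1)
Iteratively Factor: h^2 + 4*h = (h + 4)*(h)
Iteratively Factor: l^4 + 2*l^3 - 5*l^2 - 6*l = (l + 1)*(l^3 + l^2 - 6*l) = (l + 1)*(l + 3)*(l^2 - 2*l) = (l - 2)*(l + 1)*(l + 3)*(l)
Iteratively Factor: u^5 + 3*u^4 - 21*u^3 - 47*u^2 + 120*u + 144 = (u + 4)*(u^4 - u^3 - 17*u^2 + 21*u + 36) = (u - 3)*(u + 4)*(u^3 + 2*u^2 - 11*u - 12) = (u - 3)*(u + 4)^2*(u^2 - 2*u - 3) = (u - 3)*(u + 1)*(u + 4)^2*(u - 3)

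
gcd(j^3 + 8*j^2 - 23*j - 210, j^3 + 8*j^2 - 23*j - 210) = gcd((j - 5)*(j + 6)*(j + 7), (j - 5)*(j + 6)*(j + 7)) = j^3 + 8*j^2 - 23*j - 210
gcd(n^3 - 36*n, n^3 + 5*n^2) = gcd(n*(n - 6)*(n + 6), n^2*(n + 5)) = n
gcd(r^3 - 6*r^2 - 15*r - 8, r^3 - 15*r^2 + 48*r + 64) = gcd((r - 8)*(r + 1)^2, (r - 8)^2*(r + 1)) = r^2 - 7*r - 8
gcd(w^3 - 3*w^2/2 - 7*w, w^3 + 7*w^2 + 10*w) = w^2 + 2*w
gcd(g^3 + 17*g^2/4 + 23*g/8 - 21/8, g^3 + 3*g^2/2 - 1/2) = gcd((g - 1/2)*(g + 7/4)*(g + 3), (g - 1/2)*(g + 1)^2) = g - 1/2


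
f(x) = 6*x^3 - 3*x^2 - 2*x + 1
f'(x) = 18*x^2 - 6*x - 2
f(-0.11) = 1.18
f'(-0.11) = -1.12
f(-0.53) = 0.32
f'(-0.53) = 6.24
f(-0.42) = 0.87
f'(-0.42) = 3.70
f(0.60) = 0.02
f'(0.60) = 0.88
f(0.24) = 0.43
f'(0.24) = -2.40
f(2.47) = 68.17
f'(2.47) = 93.00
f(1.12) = 3.43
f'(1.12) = 13.86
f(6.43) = 1459.19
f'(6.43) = 703.63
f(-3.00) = -182.00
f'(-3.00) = 178.00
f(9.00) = 4114.00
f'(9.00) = 1402.00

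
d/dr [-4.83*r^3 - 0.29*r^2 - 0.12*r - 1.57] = -14.49*r^2 - 0.58*r - 0.12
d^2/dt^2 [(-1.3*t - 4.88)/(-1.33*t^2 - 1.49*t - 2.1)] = ((1.3*t + 4.88)*(2.66*t + 1.49)*(5.32*t + 2.98) - (10.374*t + 16.8548)*(1.33*t^2 + 1.49*t + 2.1))/(1.33*t^2 + 1.49*t + 2.1)^3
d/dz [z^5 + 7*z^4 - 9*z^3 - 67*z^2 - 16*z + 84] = 5*z^4 + 28*z^3 - 27*z^2 - 134*z - 16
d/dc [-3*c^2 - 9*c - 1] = -6*c - 9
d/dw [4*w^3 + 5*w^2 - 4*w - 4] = 12*w^2 + 10*w - 4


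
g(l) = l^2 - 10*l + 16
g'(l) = 2*l - 10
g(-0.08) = 16.81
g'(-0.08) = -10.16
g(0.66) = 9.84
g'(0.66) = -8.68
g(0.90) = 7.81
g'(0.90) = -8.20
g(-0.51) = 21.36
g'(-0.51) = -11.02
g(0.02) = 15.80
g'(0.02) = -9.96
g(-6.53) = 123.94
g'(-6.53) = -23.06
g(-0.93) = 26.16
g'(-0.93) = -11.86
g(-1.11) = 28.33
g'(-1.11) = -12.22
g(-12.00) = 280.00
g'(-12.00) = -34.00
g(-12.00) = 280.00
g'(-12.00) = -34.00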